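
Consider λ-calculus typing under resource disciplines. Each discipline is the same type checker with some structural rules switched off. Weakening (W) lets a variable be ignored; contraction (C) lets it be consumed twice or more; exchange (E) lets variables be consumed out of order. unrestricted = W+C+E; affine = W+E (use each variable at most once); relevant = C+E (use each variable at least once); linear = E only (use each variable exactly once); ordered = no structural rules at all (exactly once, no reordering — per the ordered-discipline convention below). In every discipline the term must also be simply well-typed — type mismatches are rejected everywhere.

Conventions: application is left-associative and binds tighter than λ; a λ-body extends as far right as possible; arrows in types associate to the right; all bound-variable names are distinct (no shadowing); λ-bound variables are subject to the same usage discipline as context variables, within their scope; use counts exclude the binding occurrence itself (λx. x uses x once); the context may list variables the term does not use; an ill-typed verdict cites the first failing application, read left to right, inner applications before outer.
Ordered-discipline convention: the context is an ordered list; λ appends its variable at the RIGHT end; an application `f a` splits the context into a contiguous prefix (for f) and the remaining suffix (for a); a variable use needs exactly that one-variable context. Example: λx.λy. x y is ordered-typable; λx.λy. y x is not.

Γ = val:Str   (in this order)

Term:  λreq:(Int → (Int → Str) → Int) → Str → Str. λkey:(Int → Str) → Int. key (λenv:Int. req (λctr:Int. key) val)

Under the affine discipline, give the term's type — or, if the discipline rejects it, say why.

not well-typed under affine — key ×2 used more than once (contraction)
use counts: val ×1, req (bound) ×1, key (bound) ×2, env (bound) ×0, ctr (bound) ×0
use order (left to right): key, req, key, val
typing: well-typed — term : ((Int → (Int → Str) → Int) → Str → Str) → ((Int → Str) → Int) → Int
across the five disciplines: ordered ✗, linear ✗, affine ✗, relevant ✗, unrestricted ✓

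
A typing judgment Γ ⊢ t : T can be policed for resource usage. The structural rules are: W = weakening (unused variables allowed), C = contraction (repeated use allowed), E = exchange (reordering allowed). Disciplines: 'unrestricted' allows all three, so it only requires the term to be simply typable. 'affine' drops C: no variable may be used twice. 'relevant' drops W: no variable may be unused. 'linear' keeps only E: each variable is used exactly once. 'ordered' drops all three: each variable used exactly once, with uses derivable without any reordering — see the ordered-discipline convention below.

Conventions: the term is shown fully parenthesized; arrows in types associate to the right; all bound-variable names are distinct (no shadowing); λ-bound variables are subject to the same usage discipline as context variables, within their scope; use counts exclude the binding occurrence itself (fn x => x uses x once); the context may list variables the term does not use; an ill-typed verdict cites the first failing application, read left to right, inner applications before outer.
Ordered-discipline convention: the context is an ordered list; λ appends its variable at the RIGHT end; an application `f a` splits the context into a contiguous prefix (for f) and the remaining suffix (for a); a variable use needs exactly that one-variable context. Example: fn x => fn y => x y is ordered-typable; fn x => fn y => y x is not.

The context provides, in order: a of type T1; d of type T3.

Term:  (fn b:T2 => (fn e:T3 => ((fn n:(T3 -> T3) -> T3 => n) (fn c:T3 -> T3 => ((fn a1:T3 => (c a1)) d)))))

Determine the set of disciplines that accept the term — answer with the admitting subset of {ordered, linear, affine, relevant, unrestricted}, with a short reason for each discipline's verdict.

admitted by: affine, unrestricted
counts: a ×0; d ×1; b (bound) ×0; e (bound) ×0; n (bound) ×1; c (bound) ×1; a1 (bound) ×1
use order (left to right): n, c, a1, d
typing: well-typed at T2 -> T3 -> (T3 -> T3) -> T3
ordered: ✗ — needs weakening: a, b, e unused
linear: ✗ — needs weakening: a, b, e unused
affine: ✓ — no duplicate uses among a, d, b, e, n, c, a1
relevant: ✗ — needs weakening: a, b, e unused
unrestricted: ✓ — well-typed at T2 -> T3 -> (T3 -> T3) -> T3; no restrictions here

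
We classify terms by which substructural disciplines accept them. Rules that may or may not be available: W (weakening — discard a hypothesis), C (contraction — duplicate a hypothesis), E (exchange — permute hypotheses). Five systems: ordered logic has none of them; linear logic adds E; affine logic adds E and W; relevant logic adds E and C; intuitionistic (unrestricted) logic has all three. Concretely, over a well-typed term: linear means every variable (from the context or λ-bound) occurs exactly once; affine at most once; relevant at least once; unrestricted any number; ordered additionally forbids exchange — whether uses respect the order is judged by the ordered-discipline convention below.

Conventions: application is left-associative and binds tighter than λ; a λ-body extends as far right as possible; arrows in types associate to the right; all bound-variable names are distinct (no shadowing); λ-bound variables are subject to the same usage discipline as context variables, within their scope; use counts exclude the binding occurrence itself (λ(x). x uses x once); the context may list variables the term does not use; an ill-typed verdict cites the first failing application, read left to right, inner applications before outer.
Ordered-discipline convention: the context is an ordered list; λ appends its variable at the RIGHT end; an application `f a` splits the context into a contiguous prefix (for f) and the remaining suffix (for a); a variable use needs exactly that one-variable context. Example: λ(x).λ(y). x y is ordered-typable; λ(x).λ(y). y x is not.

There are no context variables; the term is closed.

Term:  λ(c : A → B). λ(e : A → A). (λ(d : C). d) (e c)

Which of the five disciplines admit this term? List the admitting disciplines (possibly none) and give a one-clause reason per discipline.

accepted by: none
variable uses: c (λ-bound)=1, e (λ-bound)=1, d (λ-bound)=1
uses in reading order: d, e, c
typing: ill-typed: an application expects A but receives A → B
ordered: ✗, the type mismatch rejects it
linear: ✗, not simply typable
affine: ✗, fails simple typing
relevant: ✗, a type mismatch blocks all five
unrestricted: ✗, the type mismatch rejects it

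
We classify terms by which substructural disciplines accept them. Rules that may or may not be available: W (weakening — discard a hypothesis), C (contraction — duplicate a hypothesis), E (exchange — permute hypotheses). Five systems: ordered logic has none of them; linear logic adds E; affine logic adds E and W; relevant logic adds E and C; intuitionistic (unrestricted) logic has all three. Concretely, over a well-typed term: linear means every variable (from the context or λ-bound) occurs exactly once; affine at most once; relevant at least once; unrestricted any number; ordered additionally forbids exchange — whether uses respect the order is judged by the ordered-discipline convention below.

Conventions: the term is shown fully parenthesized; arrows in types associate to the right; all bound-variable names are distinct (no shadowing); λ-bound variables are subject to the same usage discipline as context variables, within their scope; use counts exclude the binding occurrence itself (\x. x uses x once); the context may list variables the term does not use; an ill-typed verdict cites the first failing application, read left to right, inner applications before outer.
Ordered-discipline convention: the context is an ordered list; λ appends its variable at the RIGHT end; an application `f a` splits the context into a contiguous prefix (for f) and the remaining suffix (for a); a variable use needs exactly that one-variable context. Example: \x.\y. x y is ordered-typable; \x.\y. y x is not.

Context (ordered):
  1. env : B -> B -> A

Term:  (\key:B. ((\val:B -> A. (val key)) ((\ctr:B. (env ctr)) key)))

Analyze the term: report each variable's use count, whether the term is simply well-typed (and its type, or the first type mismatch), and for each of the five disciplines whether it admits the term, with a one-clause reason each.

usage: env=1, key [bound]=2, val [bound]=1, ctr [bound]=1
uses in reading order: val, key, env, ctr, key
typing: well-typed — term : B -> A
ordered: ✗ — key ×2 used more than once (contraction)
linear: ✗ — key ×2 used more than once (contraction)
affine: ✗ — key ×2 used more than once (contraction)
relevant: ✓ — env, key, val, ctr: all used, weakening unneeded
unrestricted: ✓ — simply typable at B -> A; W, C, E all held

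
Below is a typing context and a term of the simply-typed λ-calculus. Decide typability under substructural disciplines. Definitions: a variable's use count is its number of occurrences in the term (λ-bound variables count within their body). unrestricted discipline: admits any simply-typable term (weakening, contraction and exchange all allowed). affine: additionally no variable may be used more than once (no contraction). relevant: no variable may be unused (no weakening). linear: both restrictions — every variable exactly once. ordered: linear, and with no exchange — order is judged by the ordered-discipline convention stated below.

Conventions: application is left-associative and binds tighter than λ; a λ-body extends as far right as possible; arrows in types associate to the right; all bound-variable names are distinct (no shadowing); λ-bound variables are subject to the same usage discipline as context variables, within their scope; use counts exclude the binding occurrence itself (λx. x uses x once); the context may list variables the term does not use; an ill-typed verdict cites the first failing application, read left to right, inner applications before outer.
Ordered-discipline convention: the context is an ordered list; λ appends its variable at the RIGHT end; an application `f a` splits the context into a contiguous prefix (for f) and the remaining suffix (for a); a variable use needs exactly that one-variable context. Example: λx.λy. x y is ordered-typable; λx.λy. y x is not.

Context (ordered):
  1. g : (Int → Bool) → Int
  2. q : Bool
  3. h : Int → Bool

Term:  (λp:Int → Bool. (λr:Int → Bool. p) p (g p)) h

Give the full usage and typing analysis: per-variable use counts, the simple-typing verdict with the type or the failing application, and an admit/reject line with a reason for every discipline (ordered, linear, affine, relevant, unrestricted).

usage: g: 1×; q: 0×; h: 1×; p (bound): 3×; r (bound): 0×
left-to-right use order: p, p, g, p, h
typing: well-typed — term : Bool
ordered ✗ (p ×3 used more than once (contraction); needs weakening: q, r unused)
linear ✗ (p ×3 used more than once (contraction); needs weakening: q, r unused)
affine ✗ (p ×3 used more than once (contraction))
relevant ✗ (needs weakening: q, r unused)
unrestricted ✓ (typability at Bool is all that's needed)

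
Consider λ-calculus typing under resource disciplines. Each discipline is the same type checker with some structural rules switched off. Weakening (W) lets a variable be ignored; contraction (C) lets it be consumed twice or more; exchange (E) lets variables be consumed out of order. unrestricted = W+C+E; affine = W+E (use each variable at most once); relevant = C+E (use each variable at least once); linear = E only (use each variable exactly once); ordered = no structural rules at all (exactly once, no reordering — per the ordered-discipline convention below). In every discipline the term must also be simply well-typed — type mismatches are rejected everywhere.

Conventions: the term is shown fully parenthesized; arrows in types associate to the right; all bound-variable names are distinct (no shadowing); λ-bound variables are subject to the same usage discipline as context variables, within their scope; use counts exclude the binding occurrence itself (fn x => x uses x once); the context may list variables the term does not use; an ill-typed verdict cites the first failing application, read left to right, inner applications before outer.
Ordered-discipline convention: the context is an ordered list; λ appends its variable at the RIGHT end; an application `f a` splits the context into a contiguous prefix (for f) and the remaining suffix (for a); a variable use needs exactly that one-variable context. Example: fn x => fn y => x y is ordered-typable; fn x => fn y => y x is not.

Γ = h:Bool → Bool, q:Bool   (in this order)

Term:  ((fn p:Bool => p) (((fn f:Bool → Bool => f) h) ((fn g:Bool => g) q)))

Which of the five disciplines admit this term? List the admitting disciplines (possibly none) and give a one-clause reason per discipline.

admitted in: ordered, linear, affine, relevant, unrestricted
counts: h: 1×; q: 1×; p (bound): 1×; f (bound): 1×; g (bound): 1×
use order (left to right): p, f, h, g, q
typing: the term checks, with type Bool
ordered: ✓, h, q, p, f, g: once each, no exchange needed
linear: ✓, each of h, q, p, f, g used exactly once
affine: ✓, none of h, q, p, f, g used more than once
relevant: ✓, h, q, p, f, g: all used, weakening unneeded
unrestricted: ✓, type-checks (Bool) and nothing is barred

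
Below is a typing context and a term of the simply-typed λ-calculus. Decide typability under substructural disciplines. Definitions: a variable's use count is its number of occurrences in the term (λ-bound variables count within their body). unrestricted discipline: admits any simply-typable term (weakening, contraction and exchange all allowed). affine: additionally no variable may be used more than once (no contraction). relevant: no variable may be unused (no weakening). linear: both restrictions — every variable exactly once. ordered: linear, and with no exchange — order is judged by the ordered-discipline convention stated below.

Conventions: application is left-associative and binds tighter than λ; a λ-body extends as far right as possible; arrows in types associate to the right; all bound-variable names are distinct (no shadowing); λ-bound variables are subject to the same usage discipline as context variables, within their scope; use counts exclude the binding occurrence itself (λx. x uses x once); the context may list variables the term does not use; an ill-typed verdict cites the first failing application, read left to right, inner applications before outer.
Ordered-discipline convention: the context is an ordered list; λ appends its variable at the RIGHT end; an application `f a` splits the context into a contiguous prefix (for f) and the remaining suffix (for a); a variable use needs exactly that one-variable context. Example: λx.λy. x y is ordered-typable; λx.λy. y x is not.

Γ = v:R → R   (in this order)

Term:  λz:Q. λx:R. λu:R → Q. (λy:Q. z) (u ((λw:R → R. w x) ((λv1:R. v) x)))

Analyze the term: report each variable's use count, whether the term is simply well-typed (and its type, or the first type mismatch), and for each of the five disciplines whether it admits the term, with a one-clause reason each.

use counts: v: 1×, z (λ-bound): 1×, x (λ-bound): 2×, u (λ-bound): 1×, y (λ-bound): 0×, w (λ-bound): 1×, v1 (λ-bound): 0×
use order (left to right): z, u, w, x, v, x
typing: well-typed — term : Q → R → (R → Q) → Q
ordered: ✗ — x ×2 used more than once (contraction); y, v1 left unused
linear: ✗ — x ×2 used more than once (contraction); y, v1 left unused
affine: ✗ — x ×2 used more than once (contraction)
relevant: ✗ — y, v1 left unused
unrestricted: ✓ — simply typable at Q → R → (R → Q) → Q; W, C, E all held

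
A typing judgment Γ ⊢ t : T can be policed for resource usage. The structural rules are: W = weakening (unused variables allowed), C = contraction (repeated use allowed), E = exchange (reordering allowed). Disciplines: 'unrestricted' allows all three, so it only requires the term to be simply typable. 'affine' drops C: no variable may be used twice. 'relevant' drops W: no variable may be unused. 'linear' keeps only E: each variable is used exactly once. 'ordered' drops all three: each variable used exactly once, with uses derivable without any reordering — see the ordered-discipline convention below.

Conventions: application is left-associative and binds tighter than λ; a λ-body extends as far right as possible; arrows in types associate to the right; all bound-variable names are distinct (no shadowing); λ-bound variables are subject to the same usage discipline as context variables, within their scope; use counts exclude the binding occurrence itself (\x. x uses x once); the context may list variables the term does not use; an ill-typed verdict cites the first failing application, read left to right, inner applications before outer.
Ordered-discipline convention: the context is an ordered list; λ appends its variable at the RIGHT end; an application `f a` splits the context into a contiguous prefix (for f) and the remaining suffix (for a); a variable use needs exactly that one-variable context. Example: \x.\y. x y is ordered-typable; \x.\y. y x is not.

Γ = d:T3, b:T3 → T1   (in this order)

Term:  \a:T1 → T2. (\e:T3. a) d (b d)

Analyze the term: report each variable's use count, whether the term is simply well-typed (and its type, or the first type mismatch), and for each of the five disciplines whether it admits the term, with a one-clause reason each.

counts: d ×2; b ×1; a [bound] ×1; e [bound] ×0
uses in reading order: a, d, b, d
typing: the term checks, with type (T1 → T2) → T2
ordered ✗ (uses contraction: d ×2; unused: e — weakening required)
linear ✗ (uses contraction: d ×2; unused: e — weakening required)
affine ✗ (uses contraction: d ×2)
relevant ✗ (unused: e — weakening required)
unrestricted ✓ (typability at (T1 → T2) → T2 is all that's needed)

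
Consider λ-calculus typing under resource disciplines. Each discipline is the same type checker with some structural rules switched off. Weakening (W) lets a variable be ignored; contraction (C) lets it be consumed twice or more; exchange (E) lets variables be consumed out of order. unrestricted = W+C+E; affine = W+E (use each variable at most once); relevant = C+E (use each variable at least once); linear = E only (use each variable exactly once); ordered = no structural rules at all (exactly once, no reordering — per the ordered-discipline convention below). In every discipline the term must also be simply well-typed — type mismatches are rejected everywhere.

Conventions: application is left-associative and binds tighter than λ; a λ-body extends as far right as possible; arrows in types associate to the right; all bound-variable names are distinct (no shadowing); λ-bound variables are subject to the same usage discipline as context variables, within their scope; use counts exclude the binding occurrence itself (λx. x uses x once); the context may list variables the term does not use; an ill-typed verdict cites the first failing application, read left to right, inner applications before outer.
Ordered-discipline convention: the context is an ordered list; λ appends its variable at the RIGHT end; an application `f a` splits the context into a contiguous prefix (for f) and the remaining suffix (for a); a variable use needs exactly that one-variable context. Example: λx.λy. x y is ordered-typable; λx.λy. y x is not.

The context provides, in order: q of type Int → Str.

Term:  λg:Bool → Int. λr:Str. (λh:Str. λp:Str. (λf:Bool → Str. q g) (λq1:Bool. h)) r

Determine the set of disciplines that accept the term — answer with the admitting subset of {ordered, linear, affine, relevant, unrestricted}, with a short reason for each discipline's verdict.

admitted in: none
variable uses: q: 1×, g (bound): 1×, r (bound): 1×, h (bound): 1×, p (bound): 0×, f (bound): 0×, q1 (bound): 0×
order of uses: q, g, h, r
typing: ill-typed: an application expects Int but receives Bool → Int
ordered: ✗ — the type mismatch rejects it
linear: ✗ — not simply typable
affine: ✗ — fails simple typing
relevant: ✗ — a type mismatch blocks all five
unrestricted: ✗ — the type mismatch rejects it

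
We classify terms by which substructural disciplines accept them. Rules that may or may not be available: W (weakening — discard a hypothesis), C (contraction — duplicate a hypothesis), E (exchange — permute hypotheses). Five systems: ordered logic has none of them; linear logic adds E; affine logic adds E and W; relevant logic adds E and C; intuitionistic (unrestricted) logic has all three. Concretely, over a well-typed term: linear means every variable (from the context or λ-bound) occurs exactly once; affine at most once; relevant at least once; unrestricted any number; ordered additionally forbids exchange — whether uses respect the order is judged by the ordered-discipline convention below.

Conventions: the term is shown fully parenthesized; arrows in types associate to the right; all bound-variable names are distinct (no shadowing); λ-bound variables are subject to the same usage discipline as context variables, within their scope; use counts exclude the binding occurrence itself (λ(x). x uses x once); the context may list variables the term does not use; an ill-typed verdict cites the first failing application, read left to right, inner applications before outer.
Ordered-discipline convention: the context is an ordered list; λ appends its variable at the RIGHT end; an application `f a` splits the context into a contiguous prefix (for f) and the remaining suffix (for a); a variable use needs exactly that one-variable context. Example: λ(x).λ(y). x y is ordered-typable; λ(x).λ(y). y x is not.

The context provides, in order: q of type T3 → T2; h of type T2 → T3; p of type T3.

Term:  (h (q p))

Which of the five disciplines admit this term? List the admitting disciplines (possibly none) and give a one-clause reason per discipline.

admitted in: linear, affine, relevant, unrestricted
use counts: q: 1×; h: 1×; p: 1×
order of uses: h, q, p
typing: the term checks, with type T3
ordered ✗ (use order h, q, p needs exchange)
linear ✓ (single use per variable (q, h, p))
affine ✓ (at most one use each (q, h, p))
relevant ✓ (none of q, h, p goes unused)
unrestricted ✓ (well-typed at T3; no restrictions here)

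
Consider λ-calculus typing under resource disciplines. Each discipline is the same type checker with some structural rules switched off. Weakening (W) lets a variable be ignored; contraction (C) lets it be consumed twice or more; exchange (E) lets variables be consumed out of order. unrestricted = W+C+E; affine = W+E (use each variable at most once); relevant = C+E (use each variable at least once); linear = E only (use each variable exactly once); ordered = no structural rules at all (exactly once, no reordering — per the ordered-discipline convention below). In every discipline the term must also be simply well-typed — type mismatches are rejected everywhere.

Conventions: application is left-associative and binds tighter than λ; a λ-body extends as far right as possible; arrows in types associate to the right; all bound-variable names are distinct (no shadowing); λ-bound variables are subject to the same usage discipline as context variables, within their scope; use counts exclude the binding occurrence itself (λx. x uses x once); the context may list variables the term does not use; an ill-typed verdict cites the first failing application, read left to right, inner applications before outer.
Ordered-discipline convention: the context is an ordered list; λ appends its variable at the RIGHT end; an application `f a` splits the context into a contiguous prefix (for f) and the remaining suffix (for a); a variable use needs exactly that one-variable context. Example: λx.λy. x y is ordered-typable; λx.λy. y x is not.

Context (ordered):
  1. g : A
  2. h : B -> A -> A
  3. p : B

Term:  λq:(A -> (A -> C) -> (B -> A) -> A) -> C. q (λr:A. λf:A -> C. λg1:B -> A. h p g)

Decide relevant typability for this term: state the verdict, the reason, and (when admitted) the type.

no — r, f, g1 never used (weakening)
usage: g: 1; h: 1; p: 1; q [bound]: 1; r [bound]: 0; f [bound]: 0; g1 [bound]: 0
use order (left to right): q, h, p, g
typing: the term checks, with type ((A -> (A -> C) -> (B -> A) -> A) -> C) -> C
summary: ordered ✗, linear ✗, affine ✓, relevant ✗, unrestricted ✓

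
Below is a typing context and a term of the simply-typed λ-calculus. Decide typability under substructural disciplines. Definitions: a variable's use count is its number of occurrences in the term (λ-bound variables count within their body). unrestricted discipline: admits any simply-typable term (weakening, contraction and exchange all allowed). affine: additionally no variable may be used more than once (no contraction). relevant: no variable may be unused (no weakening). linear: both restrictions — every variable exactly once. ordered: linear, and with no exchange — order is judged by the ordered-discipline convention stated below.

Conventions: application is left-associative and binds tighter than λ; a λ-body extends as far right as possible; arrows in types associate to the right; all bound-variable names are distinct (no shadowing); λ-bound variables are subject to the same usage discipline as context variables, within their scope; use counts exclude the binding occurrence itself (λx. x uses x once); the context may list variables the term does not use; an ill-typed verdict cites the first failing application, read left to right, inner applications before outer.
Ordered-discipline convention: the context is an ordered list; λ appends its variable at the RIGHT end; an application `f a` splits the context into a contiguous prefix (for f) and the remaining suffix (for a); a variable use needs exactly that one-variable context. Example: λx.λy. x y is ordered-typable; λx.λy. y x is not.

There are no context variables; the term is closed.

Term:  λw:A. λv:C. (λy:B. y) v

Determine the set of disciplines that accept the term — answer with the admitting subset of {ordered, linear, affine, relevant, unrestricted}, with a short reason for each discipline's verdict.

accepted by: none
variable uses: w [bound]: 0×, v [bound]: 1×, y [bound]: 1×
uses in reading order: y, v
typing: ill-typed: an argument C mismatches the expected B
ordered: ✗, not simply typable
linear: ✗, fails simple typing
affine: ✗, a type mismatch blocks all five
relevant: ✗, the type mismatch rejects it
unrestricted: ✗, not simply typable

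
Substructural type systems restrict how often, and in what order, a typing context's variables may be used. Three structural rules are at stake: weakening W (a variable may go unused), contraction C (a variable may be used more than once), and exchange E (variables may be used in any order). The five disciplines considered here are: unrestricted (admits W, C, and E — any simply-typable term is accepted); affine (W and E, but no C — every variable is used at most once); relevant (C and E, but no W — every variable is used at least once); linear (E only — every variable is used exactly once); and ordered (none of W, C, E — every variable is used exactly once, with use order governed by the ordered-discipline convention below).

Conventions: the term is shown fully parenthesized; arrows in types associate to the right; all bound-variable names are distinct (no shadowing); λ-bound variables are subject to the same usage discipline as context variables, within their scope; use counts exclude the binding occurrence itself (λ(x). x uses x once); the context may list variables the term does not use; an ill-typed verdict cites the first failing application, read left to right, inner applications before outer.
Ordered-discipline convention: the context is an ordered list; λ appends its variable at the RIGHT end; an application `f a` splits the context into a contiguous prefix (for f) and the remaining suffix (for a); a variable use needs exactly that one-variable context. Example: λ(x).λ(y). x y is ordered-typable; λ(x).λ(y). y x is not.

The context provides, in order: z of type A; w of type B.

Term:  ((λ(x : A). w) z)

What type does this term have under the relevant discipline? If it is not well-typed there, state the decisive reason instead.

not well-typed under relevant — x never used (weakening)
counts: z ×1, w ×1, x (λ-bound) ×0
use order (left to right): w, z
typing: well-typed at B
all disciplines: ordered ✗; linear ✗; affine ✓; relevant ✗; unrestricted ✓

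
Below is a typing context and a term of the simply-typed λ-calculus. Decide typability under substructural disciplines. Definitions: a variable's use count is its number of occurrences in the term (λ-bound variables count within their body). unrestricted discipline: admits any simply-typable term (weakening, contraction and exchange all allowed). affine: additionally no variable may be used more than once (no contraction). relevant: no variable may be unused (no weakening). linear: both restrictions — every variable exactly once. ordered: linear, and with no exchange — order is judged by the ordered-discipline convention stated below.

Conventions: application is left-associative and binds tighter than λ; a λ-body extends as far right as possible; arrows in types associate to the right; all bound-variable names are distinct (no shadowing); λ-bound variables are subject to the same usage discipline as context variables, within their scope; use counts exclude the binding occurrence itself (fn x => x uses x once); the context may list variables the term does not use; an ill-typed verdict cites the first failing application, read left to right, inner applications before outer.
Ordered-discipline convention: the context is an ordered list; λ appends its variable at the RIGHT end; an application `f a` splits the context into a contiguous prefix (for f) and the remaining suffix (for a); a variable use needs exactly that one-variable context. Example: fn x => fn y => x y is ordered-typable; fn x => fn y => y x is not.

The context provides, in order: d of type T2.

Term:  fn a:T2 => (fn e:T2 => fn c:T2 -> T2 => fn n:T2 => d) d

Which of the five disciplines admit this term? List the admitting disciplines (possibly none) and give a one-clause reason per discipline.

admitted in: unrestricted
variable uses: d: 2, a [bound]: 0, e [bound]: 0, c [bound]: 0, n [bound]: 0
order of uses: d, d
typing: ✓ — T2 -> (T2 -> T2) -> T2 -> T2
ordered: ✗, needs contraction — d ×2; a, e, c, n left unused
linear: ✗, needs contraction — d ×2; a, e, c, n left unused
affine: ✗, needs contraction — d ×2
relevant: ✗, a, e, c, n left unused
unrestricted: ✓, type-checks (T2 -> (T2 -> T2) -> T2 -> T2) and nothing is barred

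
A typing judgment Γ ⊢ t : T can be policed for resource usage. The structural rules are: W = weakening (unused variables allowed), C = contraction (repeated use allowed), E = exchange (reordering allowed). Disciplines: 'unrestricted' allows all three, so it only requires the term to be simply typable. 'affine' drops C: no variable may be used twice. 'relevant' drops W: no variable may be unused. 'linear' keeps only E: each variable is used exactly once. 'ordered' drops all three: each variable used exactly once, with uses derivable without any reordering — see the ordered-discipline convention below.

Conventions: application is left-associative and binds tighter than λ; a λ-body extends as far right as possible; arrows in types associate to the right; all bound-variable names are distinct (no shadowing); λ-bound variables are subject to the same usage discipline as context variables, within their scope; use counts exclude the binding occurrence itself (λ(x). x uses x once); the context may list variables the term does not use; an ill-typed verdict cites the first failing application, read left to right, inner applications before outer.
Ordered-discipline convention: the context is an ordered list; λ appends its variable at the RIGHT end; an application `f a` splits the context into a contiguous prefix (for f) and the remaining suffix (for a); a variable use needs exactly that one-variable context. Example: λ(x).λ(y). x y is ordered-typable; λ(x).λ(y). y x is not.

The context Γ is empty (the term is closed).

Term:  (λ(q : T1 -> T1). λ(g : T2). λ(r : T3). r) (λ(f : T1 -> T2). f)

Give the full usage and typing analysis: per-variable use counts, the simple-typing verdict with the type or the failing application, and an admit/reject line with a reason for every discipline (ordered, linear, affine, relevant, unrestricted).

variable uses: q [bound]: 0; g [bound]: 0; r [bound]: 1; f [bound]: 1
order of uses: r, f
typing: ill-typed: argument of type (T1 -> T2) -> T1 -> T2 where T1 -> T1 is required
ordered: ✗, the type mismatch rejects it
linear: ✗, not simply typable
affine: ✗, fails simple typing
relevant: ✗, a type mismatch blocks all five
unrestricted: ✗, the type mismatch rejects it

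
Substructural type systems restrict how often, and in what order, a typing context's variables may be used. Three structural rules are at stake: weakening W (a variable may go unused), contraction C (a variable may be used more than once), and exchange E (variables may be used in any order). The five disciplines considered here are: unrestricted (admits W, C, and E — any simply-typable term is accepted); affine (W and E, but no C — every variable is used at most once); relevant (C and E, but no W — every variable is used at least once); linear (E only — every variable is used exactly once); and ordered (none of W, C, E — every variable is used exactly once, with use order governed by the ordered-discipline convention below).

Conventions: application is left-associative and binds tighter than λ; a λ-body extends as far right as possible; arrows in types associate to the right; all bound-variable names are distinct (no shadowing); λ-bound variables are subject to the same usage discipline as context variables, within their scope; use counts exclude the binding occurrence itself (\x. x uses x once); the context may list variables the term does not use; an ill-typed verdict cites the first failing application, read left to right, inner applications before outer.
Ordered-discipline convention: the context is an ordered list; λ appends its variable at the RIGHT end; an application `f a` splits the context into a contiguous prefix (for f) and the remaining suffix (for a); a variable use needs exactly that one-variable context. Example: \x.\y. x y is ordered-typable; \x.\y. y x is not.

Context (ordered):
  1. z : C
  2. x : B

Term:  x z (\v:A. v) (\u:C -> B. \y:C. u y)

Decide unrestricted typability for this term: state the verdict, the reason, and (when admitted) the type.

no — not simply typable
variable uses: z: 1×, x: 1×, v (λ-bound): 1×, u (λ-bound): 1×, y (λ-bound): 1×
order of uses: x, z, v, u, y
typing: ill-typed: non-arrow in function slot: B
all disciplines: ordered ✗ · linear ✗ · affine ✗ · relevant ✗ · unrestricted ✗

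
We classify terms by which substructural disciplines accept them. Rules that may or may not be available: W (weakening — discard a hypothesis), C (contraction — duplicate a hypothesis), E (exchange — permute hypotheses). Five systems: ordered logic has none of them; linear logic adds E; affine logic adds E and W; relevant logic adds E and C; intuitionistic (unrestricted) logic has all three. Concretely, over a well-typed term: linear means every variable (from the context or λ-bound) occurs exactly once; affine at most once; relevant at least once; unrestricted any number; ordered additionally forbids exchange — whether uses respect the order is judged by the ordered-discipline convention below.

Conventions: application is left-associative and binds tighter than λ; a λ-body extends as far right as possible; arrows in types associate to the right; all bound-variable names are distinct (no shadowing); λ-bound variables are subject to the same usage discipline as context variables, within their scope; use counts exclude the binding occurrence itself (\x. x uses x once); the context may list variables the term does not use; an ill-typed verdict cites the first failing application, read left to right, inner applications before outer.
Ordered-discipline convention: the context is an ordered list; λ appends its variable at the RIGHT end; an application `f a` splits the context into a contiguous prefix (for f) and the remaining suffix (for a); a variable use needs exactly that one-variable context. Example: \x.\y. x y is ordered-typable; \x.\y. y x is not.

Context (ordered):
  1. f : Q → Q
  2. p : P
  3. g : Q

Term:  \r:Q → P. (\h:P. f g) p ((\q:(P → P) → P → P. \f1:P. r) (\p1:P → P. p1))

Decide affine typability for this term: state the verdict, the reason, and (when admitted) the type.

no — a type mismatch blocks all five
counts: f=1; p=1; g=1; r (bound)=1; h (bound)=0; q (bound)=0; f1 (bound)=0; p1 (bound)=1
left-to-right use order: f, g, p, r, p1
typing: ill-typed: can't apply a value of type Q
across the five disciplines: ordered ✗ | linear ✗ | affine ✗ | relevant ✗ | unrestricted ✗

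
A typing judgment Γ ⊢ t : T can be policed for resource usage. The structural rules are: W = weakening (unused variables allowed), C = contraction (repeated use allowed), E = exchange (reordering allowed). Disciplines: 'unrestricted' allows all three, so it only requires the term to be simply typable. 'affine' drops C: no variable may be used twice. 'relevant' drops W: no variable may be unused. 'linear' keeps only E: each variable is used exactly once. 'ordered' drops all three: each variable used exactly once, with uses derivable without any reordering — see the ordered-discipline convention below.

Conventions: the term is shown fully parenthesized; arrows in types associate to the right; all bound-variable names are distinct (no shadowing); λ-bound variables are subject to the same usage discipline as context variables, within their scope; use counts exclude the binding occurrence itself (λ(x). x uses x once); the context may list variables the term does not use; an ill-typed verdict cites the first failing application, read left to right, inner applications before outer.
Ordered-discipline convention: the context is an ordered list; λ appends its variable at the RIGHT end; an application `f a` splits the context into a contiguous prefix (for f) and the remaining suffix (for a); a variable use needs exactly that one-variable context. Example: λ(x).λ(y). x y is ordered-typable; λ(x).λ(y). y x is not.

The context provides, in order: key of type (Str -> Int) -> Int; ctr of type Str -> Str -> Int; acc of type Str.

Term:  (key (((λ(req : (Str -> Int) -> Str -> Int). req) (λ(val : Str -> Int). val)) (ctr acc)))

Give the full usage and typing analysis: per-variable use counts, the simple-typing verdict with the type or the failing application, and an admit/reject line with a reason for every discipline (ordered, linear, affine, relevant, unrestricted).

variable uses: key: 1; ctr: 1; acc: 1; req (λ-bound): 1; val (λ-bound): 1
left-to-right use order: key, req, val, ctr, acc
typing: well-typed at Int
ordered: ✓ — one use each (key, ctr, acc, req, val); ordered split holds
linear: ✓ — single use per variable (key, ctr, acc, req, val)
affine: ✓ — key, ctr, acc, req, val: no repeats, contraction unneeded
relevant: ✓ — key, ctr, acc, req, val: all used, weakening unneeded
unrestricted: ✓ — well-typed at Int; no restrictions here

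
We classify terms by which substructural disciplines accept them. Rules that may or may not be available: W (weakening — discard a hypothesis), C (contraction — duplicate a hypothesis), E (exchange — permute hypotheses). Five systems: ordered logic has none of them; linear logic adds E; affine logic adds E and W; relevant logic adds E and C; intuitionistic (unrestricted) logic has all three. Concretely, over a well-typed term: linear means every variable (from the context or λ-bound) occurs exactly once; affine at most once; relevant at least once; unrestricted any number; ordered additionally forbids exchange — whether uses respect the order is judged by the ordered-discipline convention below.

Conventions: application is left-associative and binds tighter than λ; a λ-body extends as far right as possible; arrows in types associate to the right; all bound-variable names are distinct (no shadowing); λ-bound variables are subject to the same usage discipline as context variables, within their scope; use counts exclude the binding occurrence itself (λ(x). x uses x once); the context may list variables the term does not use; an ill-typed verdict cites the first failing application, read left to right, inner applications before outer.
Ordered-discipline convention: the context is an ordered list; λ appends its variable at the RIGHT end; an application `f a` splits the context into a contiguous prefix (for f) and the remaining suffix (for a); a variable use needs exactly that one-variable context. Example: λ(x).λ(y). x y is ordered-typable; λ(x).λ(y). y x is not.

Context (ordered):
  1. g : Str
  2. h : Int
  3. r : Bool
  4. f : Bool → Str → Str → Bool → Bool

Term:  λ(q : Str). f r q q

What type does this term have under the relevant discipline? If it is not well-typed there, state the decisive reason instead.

not well-typed under relevant — unused: g, h — weakening required
counts: g ×0, h ×0, r ×1, f ×1, q [bound] ×2
order of uses: f, r, q, q
typing: well-typed — term : Str → Bool → Bool
across the five disciplines: ordered ✗; linear ✗; affine ✗; relevant ✗; unrestricted ✓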